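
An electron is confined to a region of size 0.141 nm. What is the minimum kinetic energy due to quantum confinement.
479.098 meV

Using the uncertainty principle:

1. Position uncertainty: Δx ≈ 1.410e-10 m
2. Minimum momentum uncertainty: Δp = ℏ/(2Δx) = 3.740e-25 kg·m/s
3. Minimum kinetic energy:
   KE = (Δp)²/(2m) = (3.740e-25)²/(2 × 9.109e-31 kg)
   KE = 7.676e-20 J = 479.098 meV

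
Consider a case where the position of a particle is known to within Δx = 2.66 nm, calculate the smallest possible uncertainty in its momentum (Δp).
1.982 × 10^-26 kg·m/s

Using the Heisenberg uncertainty principle:
ΔxΔp ≥ ℏ/2

The minimum uncertainty in momentum is:
Δp_min = ℏ/(2Δx)
Δp_min = (1.055e-34 J·s) / (2 × 2.660e-09 m)
Δp_min = 1.982e-26 kg·m/s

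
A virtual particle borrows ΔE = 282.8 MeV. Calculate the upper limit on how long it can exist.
1.164 ys

Using the energy-time uncertainty principle:
ΔEΔt ≥ ℏ/2

For a virtual particle borrowing energy ΔE, the maximum lifetime is:
Δt_max = ℏ/(2ΔE)

Converting energy:
ΔE = 282.8 MeV = 4.531e-11 J

Δt_max = (1.055e-34 J·s) / (2 × 4.531e-11 J)
Δt_max = 1.164e-24 s = 1.164 ys

Virtual particles with higher borrowed energy exist for shorter times.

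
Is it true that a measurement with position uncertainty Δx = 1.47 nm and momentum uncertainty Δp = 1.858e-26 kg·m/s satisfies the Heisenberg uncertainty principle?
No, it violates the uncertainty principle (impossible measurement).

Calculate the product ΔxΔp:
ΔxΔp = (1.470e-09 m) × (1.858e-26 kg·m/s)
ΔxΔp = 2.731e-35 J·s

Compare to the minimum allowed value ℏ/2:
ℏ/2 = 5.273e-35 J·s

Since ΔxΔp = 2.731e-35 J·s < 5.273e-35 J·s = ℏ/2,
the measurement violates the uncertainty principle.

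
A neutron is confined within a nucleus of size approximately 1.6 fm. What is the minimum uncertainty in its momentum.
3.296 × 10^-20 kg·m/s

Using the Heisenberg uncertainty principle:
ΔxΔp ≥ ℏ/2

With Δx ≈ L = 1.600e-15 m (the confinement size):
Δp_min = ℏ/(2Δx)
Δp_min = (1.055e-34 J·s) / (2 × 1.600e-15 m)
Δp_min = 3.296e-20 kg·m/s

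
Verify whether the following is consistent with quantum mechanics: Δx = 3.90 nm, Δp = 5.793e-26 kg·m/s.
Yes, it satisfies the uncertainty principle.

Calculate the product ΔxΔp:
ΔxΔp = (3.900e-09 m) × (5.793e-26 kg·m/s)
ΔxΔp = 2.259e-34 J·s

Compare to the minimum allowed value ℏ/2:
ℏ/2 = 5.273e-35 J·s

Since ΔxΔp = 2.259e-34 J·s ≥ 5.273e-35 J·s = ℏ/2,
the measurement satisfies the uncertainty principle.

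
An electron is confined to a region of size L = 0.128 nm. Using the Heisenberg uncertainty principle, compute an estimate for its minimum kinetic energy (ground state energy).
581.357 meV

Using the uncertainty principle to estimate ground state energy:

1. The position uncertainty is approximately the confinement size:
   Δx ≈ L = 1.280e-10 m

2. From ΔxΔp ≥ ℏ/2, the minimum momentum uncertainty is:
   Δp ≈ ℏ/(2L) = 4.119e-25 kg·m/s

3. The kinetic energy is approximately:
   KE ≈ (Δp)²/(2m) = (4.119e-25)²/(2 × 9.109e-31 kg)
   KE ≈ 9.314e-20 J = 581.357 meV

This is an order-of-magnitude estimate of the ground state energy.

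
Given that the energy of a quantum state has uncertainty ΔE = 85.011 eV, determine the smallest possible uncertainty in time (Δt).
3.871 as

Using the energy-time uncertainty principle:
ΔEΔt ≥ ℏ/2

The minimum uncertainty in time is:
Δt_min = ℏ/(2ΔE)
Δt_min = (1.055e-34 J·s) / (2 × 1.362e-17 J)
Δt_min = 3.871e-18 s = 3.871 as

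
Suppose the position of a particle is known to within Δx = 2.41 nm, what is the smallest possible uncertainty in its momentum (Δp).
2.188 × 10^-26 kg·m/s

Using the Heisenberg uncertainty principle:
ΔxΔp ≥ ℏ/2

The minimum uncertainty in momentum is:
Δp_min = ℏ/(2Δx)
Δp_min = (1.055e-34 J·s) / (2 × 2.410e-09 m)
Δp_min = 2.188e-26 kg·m/s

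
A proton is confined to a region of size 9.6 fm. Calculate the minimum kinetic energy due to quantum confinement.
56.287 keV

Using the uncertainty principle:

1. Position uncertainty: Δx ≈ 9.600e-15 m
2. Minimum momentum uncertainty: Δp = ℏ/(2Δx) = 5.493e-21 kg·m/s
3. Minimum kinetic energy:
   KE = (Δp)²/(2m) = (5.493e-21)²/(2 × 1.673e-27 kg)
   KE = 9.018e-15 J = 56.287 keV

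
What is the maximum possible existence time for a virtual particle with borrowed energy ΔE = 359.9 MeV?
9.144 × 10^-25 s

Using the energy-time uncertainty principle:
ΔEΔt ≥ ℏ/2

For a virtual particle borrowing energy ΔE, the maximum lifetime is:
Δt_max = ℏ/(2ΔE)

Converting energy:
ΔE = 359.9 MeV = 5.766e-11 J

Δt_max = (1.055e-34 J·s) / (2 × 5.766e-11 J)
Δt_max = 9.144e-25 s = 9.144 × 10^-25 s

Virtual particles with higher borrowed energy exist for shorter times.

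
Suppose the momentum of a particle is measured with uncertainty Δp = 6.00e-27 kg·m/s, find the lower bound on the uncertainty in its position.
8.788 nm

Using the Heisenberg uncertainty principle:
ΔxΔp ≥ ℏ/2

The minimum uncertainty in position is:
Δx_min = ℏ/(2Δp)
Δx_min = (1.055e-34 J·s) / (2 × 6.000e-27 kg·m/s)
Δx_min = 8.788e-09 m = 8.788 nm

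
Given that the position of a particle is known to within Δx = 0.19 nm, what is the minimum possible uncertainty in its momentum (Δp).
2.775 × 10^-25 kg·m/s

Using the Heisenberg uncertainty principle:
ΔxΔp ≥ ℏ/2

The minimum uncertainty in momentum is:
Δp_min = ℏ/(2Δx)
Δp_min = (1.055e-34 J·s) / (2 × 1.900e-10 m)
Δp_min = 2.775e-25 kg·m/s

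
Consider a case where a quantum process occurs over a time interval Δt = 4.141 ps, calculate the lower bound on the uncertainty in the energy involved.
79.475 μeV

Using the energy-time uncertainty principle:
ΔEΔt ≥ ℏ/2

The minimum uncertainty in energy is:
ΔE_min = ℏ/(2Δt)
ΔE_min = (1.055e-34 J·s) / (2 × 4.141e-12 s)
ΔE_min = 1.273e-23 J = 79.475 μeV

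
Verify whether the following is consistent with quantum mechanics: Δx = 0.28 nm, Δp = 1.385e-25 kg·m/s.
No, it violates the uncertainty principle (impossible measurement).

Calculate the product ΔxΔp:
ΔxΔp = (2.800e-10 m) × (1.385e-25 kg·m/s)
ΔxΔp = 3.878e-35 J·s

Compare to the minimum allowed value ℏ/2:
ℏ/2 = 5.273e-35 J·s

Since ΔxΔp = 3.878e-35 J·s < 5.273e-35 J·s = ℏ/2,
the measurement violates the uncertainty principle.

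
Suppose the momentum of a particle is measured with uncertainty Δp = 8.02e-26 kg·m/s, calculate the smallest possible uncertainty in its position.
657.464 pm

Using the Heisenberg uncertainty principle:
ΔxΔp ≥ ℏ/2

The minimum uncertainty in position is:
Δx_min = ℏ/(2Δp)
Δx_min = (1.055e-34 J·s) / (2 × 8.020e-26 kg·m/s)
Δx_min = 6.575e-10 m = 657.464 pm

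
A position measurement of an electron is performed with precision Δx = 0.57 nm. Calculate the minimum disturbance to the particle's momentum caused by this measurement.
9.251 × 10^-26 kg·m/s

The uncertainty principle implies that measuring position disturbs momentum:
ΔxΔp ≥ ℏ/2

When we measure position with precision Δx, we necessarily introduce a momentum uncertainty:
Δp ≥ ℏ/(2Δx)
Δp_min = (1.055e-34 J·s) / (2 × 5.700e-10 m)
Δp_min = 9.251e-26 kg·m/s

The more precisely we measure position, the greater the momentum disturbance.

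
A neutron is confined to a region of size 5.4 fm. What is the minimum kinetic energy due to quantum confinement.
177.651 keV

Using the uncertainty principle:

1. Position uncertainty: Δx ≈ 5.400e-15 m
2. Minimum momentum uncertainty: Δp = ℏ/(2Δx) = 9.765e-21 kg·m/s
3. Minimum kinetic energy:
   KE = (Δp)²/(2m) = (9.765e-21)²/(2 × 1.675e-27 kg)
   KE = 2.846e-14 J = 177.651 keV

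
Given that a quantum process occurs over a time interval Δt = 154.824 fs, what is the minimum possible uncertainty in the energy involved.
2.126 meV

Using the energy-time uncertainty principle:
ΔEΔt ≥ ℏ/2

The minimum uncertainty in energy is:
ΔE_min = ℏ/(2Δt)
ΔE_min = (1.055e-34 J·s) / (2 × 1.548e-13 s)
ΔE_min = 3.406e-22 J = 2.126 meV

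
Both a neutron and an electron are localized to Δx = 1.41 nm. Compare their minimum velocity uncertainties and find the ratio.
The electron has the larger minimum velocity uncertainty, by a ratio of 1838.7.

For both particles, Δp_min = ℏ/(2Δx) = 3.740e-26 kg·m/s (same for both).

The velocity uncertainty is Δv = Δp/m:
- neutron: Δv = 3.740e-26 / 1.675e-27 = 2.233e+01 m/s = 22.327 m/s
- electron: Δv = 3.740e-26 / 9.109e-31 = 4.105e+04 m/s = 41.052 km/s

Ratio: 4.105e+04 / 2.233e+01 = 1838.7

The lighter particle has larger velocity uncertainty because Δv ∝ 1/m.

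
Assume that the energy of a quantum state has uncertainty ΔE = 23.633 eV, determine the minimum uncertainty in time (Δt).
13.926 as

Using the energy-time uncertainty principle:
ΔEΔt ≥ ℏ/2

The minimum uncertainty in time is:
Δt_min = ℏ/(2ΔE)
Δt_min = (1.055e-34 J·s) / (2 × 3.786e-18 J)
Δt_min = 1.393e-17 s = 13.926 as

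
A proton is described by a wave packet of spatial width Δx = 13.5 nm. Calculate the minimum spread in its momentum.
3.906 × 10^-27 kg·m/s

For a wave packet, the spatial width Δx and momentum spread Δp are related by the uncertainty principle:
ΔxΔp ≥ ℏ/2

The minimum momentum spread is:
Δp_min = ℏ/(2Δx)
Δp_min = (1.055e-34 J·s) / (2 × 1.350e-08 m)
Δp_min = 3.906e-27 kg·m/s

A wave packet cannot have both a well-defined position and well-defined momentum.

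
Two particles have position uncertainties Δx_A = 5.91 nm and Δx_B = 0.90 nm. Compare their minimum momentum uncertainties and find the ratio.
Particle B has the larger minimum momentum uncertainty, by a factor of 6.57.

For each particle, the minimum momentum uncertainty is Δp_min = ℏ/(2Δx):

Particle A: Δp_A = ℏ/(2×5.910e-09 m) = 8.922e-27 kg·m/s
Particle B: Δp_B = ℏ/(2×9.000e-10 m) = 5.859e-26 kg·m/s

Ratio: Δp_B/Δp_A = 6.57

Since Δp_min ∝ 1/Δx, the particle with smaller position uncertainty (B) has larger momentum uncertainty.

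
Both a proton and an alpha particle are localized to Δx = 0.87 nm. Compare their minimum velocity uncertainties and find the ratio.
The proton has the larger minimum velocity uncertainty, by a ratio of 4.0.

For both particles, Δp_min = ℏ/(2Δx) = 6.061e-26 kg·m/s (same for both).

The velocity uncertainty is Δv = Δp/m:
- proton: Δv = 6.061e-26 / 1.673e-27 = 3.624e+01 m/s = 36.235 m/s
- alpha particle: Δv = 6.061e-26 / 6.645e-27 = 9.121e+00 m/s = 9.121 m/s

Ratio: 3.624e+01 / 9.121e+00 = 4.0

The lighter particle has larger velocity uncertainty because Δv ∝ 1/m.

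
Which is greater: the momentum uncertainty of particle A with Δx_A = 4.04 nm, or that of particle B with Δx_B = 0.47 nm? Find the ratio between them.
Particle B has the larger minimum momentum uncertainty, by a factor of 8.60.

For each particle, the minimum momentum uncertainty is Δp_min = ℏ/(2Δx):

Particle A: Δp_A = ℏ/(2×4.040e-09 m) = 1.305e-26 kg·m/s
Particle B: Δp_B = ℏ/(2×4.700e-10 m) = 1.122e-25 kg·m/s

Ratio: Δp_B/Δp_A = 8.60

Since Δp_min ∝ 1/Δx, the particle with smaller position uncertainty (B) has larger momentum uncertainty.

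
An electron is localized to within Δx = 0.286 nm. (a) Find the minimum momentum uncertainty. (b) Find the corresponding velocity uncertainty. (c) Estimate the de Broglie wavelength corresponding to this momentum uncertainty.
(a) Δp_min = 1.844 × 10^-25 kg·m/s
(b) Δv_min = 202.391 km/s
(c) λ_dB = 3.594 nm

Step-by-step:

(a) From the uncertainty principle:
Δp_min = ℏ/(2Δx) = (1.055e-34 J·s)/(2 × 2.860e-10 m) = 1.844e-25 kg·m/s

(b) The velocity uncertainty:
Δv = Δp/m = (1.844e-25 kg·m/s)/(9.109e-31 kg) = 2.024e+05 m/s = 202.391 km/s

(c) The de Broglie wavelength for this momentum:
λ = h/p = (6.626e-34 J·s)/(1.844e-25 kg·m/s) = 3.594e-09 m = 3.594 nm

Note: The de Broglie wavelength is comparable to the localization size, as expected from wave-particle duality.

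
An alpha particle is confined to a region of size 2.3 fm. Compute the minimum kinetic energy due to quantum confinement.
246.845 keV

Using the uncertainty principle:

1. Position uncertainty: Δx ≈ 2.300e-15 m
2. Minimum momentum uncertainty: Δp = ℏ/(2Δx) = 2.293e-20 kg·m/s
3. Minimum kinetic energy:
   KE = (Δp)²/(2m) = (2.293e-20)²/(2 × 6.645e-27 kg)
   KE = 3.955e-14 J = 246.845 keV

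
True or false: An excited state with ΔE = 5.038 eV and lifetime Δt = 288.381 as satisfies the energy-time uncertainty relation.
Yes, it satisfies the uncertainty relation.

Calculate the product ΔEΔt:
ΔE = 5.038 eV = 8.072e-19 J
ΔEΔt = (8.072e-19 J) × (2.884e-16 s)
ΔEΔt = 2.328e-34 J·s

Compare to the minimum allowed value ℏ/2:
ℏ/2 = 5.273e-35 J·s

Since ΔEΔt = 2.328e-34 J·s ≥ 5.273e-35 J·s = ℏ/2,
this satisfies the uncertainty relation.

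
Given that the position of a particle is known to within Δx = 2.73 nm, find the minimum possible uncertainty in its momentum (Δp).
1.931 × 10^-26 kg·m/s

Using the Heisenberg uncertainty principle:
ΔxΔp ≥ ℏ/2

The minimum uncertainty in momentum is:
Δp_min = ℏ/(2Δx)
Δp_min = (1.055e-34 J·s) / (2 × 2.730e-09 m)
Δp_min = 1.931e-26 kg·m/s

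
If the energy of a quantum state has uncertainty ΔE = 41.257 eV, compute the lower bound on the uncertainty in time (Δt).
7.977 as

Using the energy-time uncertainty principle:
ΔEΔt ≥ ℏ/2

The minimum uncertainty in time is:
Δt_min = ℏ/(2ΔE)
Δt_min = (1.055e-34 J·s) / (2 × 6.610e-18 J)
Δt_min = 7.977e-18 s = 7.977 as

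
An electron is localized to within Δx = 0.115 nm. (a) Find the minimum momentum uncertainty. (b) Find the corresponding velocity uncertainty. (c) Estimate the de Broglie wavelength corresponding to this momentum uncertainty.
(a) Δp_min = 4.585 × 10^-25 kg·m/s
(b) Δv_min = 503.338 km/s
(c) λ_dB = 1.445 nm

Step-by-step:

(a) From the uncertainty principle:
Δp_min = ℏ/(2Δx) = (1.055e-34 J·s)/(2 × 1.150e-10 m) = 4.585e-25 kg·m/s

(b) The velocity uncertainty:
Δv = Δp/m = (4.585e-25 kg·m/s)/(9.109e-31 kg) = 5.033e+05 m/s = 503.338 km/s

(c) The de Broglie wavelength for this momentum:
λ = h/p = (6.626e-34 J·s)/(4.585e-25 kg·m/s) = 1.445e-09 m = 1.445 nm

Note: The de Broglie wavelength is comparable to the localization size, as expected from wave-particle duality.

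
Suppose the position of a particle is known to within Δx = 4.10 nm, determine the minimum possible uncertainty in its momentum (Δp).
1.286 × 10^-26 kg·m/s

Using the Heisenberg uncertainty principle:
ΔxΔp ≥ ℏ/2

The minimum uncertainty in momentum is:
Δp_min = ℏ/(2Δx)
Δp_min = (1.055e-34 J·s) / (2 × 4.100e-09 m)
Δp_min = 1.286e-26 kg·m/s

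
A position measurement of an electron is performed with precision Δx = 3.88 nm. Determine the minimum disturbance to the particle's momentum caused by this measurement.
1.359 × 10^-26 kg·m/s

The uncertainty principle implies that measuring position disturbs momentum:
ΔxΔp ≥ ℏ/2

When we measure position with precision Δx, we necessarily introduce a momentum uncertainty:
Δp ≥ ℏ/(2Δx)
Δp_min = (1.055e-34 J·s) / (2 × 3.880e-09 m)
Δp_min = 1.359e-26 kg·m/s

The more precisely we measure position, the greater the momentum disturbance.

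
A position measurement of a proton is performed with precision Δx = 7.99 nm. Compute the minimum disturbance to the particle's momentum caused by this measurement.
6.599 × 10^-27 kg·m/s

The uncertainty principle implies that measuring position disturbs momentum:
ΔxΔp ≥ ℏ/2

When we measure position with precision Δx, we necessarily introduce a momentum uncertainty:
Δp ≥ ℏ/(2Δx)
Δp_min = (1.055e-34 J·s) / (2 × 7.990e-09 m)
Δp_min = 6.599e-27 kg·m/s

The more precisely we measure position, the greater the momentum disturbance.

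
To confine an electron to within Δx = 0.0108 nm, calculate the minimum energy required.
81.661 eV

Localizing a particle requires giving it sufficient momentum uncertainty:

1. From uncertainty principle: Δp ≥ ℏ/(2Δx)
   Δp_min = (1.055e-34 J·s) / (2 × 1.080e-11 m)
   Δp_min = 4.882e-24 kg·m/s

2. This momentum uncertainty corresponds to kinetic energy:
   KE ≈ (Δp)²/(2m) = (4.882e-24)²/(2 × 9.109e-31 kg)
   KE = 1.308e-17 J = 81.661 eV

Tighter localization requires more energy.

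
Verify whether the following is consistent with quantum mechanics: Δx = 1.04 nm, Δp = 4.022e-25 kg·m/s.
Yes, it satisfies the uncertainty principle.

Calculate the product ΔxΔp:
ΔxΔp = (1.040e-09 m) × (4.022e-25 kg·m/s)
ΔxΔp = 4.183e-34 J·s

Compare to the minimum allowed value ℏ/2:
ℏ/2 = 5.273e-35 J·s

Since ΔxΔp = 4.183e-34 J·s ≥ 5.273e-35 J·s = ℏ/2,
the measurement satisfies the uncertainty principle.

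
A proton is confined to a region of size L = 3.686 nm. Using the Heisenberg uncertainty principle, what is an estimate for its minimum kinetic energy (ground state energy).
381.807 neV

Using the uncertainty principle to estimate ground state energy:

1. The position uncertainty is approximately the confinement size:
   Δx ≈ L = 3.686e-09 m

2. From ΔxΔp ≥ ℏ/2, the minimum momentum uncertainty is:
   Δp ≈ ℏ/(2L) = 1.431e-26 kg·m/s

3. The kinetic energy is approximately:
   KE ≈ (Δp)²/(2m) = (1.431e-26)²/(2 × 1.673e-27 kg)
   KE ≈ 6.117e-26 J = 381.807 neV

This is an order-of-magnitude estimate of the ground state energy.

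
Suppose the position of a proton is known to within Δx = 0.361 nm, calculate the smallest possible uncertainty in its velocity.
87.326 m/s

Using the Heisenberg uncertainty principle and Δp = mΔv:
ΔxΔp ≥ ℏ/2
Δx(mΔv) ≥ ℏ/2

The minimum uncertainty in velocity is:
Δv_min = ℏ/(2mΔx)
Δv_min = (1.055e-34 J·s) / (2 × 1.673e-27 kg × 3.610e-10 m)
Δv_min = 8.733e+01 m/s = 87.326 m/s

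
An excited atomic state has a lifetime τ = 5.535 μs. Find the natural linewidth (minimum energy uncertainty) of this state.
59.459 peV

Using the energy-time uncertainty principle:
ΔEΔt ≥ ℏ/2

The lifetime τ represents the time uncertainty Δt.
The natural linewidth (minimum energy uncertainty) is:

ΔE = ℏ/(2τ)
ΔE = (1.055e-34 J·s) / (2 × 5.535e-06 s)
ΔE = 9.526e-30 J = 59.459 peV

This natural linewidth limits the precision of spectroscopic measurements.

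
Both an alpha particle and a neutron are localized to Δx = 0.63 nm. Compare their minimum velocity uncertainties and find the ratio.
The neutron has the larger minimum velocity uncertainty, by a ratio of 4.0.

For both particles, Δp_min = ℏ/(2Δx) = 8.370e-26 kg·m/s (same for both).

The velocity uncertainty is Δv = Δp/m:
- alpha particle: Δv = 8.370e-26 / 6.645e-27 = 1.260e+01 m/s = 12.596 m/s
- neutron: Δv = 8.370e-26 / 1.675e-27 = 4.997e+01 m/s = 49.970 m/s

Ratio: 4.997e+01 / 1.260e+01 = 4.0

The lighter particle has larger velocity uncertainty because Δv ∝ 1/m.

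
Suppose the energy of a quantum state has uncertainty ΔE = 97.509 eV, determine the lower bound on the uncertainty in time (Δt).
3.375 as

Using the energy-time uncertainty principle:
ΔEΔt ≥ ℏ/2

The minimum uncertainty in time is:
Δt_min = ℏ/(2ΔE)
Δt_min = (1.055e-34 J·s) / (2 × 1.562e-17 J)
Δt_min = 3.375e-18 s = 3.375 as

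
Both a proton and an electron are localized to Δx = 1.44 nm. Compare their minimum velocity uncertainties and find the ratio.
The electron has the larger minimum velocity uncertainty, by a ratio of 1836.2.

For both particles, Δp_min = ℏ/(2Δx) = 3.662e-26 kg·m/s (same for both).

The velocity uncertainty is Δv = Δp/m:
- proton: Δv = 3.662e-26 / 1.673e-27 = 2.189e+01 m/s = 21.892 m/s
- electron: Δv = 3.662e-26 / 9.109e-31 = 4.020e+04 m/s = 40.197 km/s

Ratio: 4.020e+04 / 2.189e+01 = 1836.2

The lighter particle has larger velocity uncertainty because Δv ∝ 1/m.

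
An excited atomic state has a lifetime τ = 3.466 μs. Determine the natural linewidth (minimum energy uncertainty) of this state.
94.953 peV

Using the energy-time uncertainty principle:
ΔEΔt ≥ ℏ/2

The lifetime τ represents the time uncertainty Δt.
The natural linewidth (minimum energy uncertainty) is:

ΔE = ℏ/(2τ)
ΔE = (1.055e-34 J·s) / (2 × 3.466e-06 s)
ΔE = 1.521e-29 J = 94.953 peV

This natural linewidth limits the precision of spectroscopic measurements.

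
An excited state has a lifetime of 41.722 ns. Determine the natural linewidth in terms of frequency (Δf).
1.907 MHz

Using the energy-time uncertainty principle and E = hf:
ΔEΔt ≥ ℏ/2
hΔf·Δt ≥ ℏ/2

The minimum frequency uncertainty is:
Δf = ℏ/(2hτ) = 1/(4πτ)
Δf = 1/(4π × 4.172e-08 s)
Δf = 1.907e+06 Hz = 1.907 MHz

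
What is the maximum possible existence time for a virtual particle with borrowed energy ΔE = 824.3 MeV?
3.993 × 10^-25 s

Using the energy-time uncertainty principle:
ΔEΔt ≥ ℏ/2

For a virtual particle borrowing energy ΔE, the maximum lifetime is:
Δt_max = ℏ/(2ΔE)

Converting energy:
ΔE = 824.3 MeV = 1.321e-10 J

Δt_max = (1.055e-34 J·s) / (2 × 1.321e-10 J)
Δt_max = 3.993e-25 s = 3.993 × 10^-25 s

Virtual particles with higher borrowed energy exist for shorter times.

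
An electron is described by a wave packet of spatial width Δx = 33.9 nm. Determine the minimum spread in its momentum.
1.555 × 10^-27 kg·m/s

For a wave packet, the spatial width Δx and momentum spread Δp are related by the uncertainty principle:
ΔxΔp ≥ ℏ/2

The minimum momentum spread is:
Δp_min = ℏ/(2Δx)
Δp_min = (1.055e-34 J·s) / (2 × 3.390e-08 m)
Δp_min = 1.555e-27 kg·m/s

A wave packet cannot have both a well-defined position and well-defined momentum.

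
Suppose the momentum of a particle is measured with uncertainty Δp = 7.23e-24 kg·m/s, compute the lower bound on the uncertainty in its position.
7.293 pm

Using the Heisenberg uncertainty principle:
ΔxΔp ≥ ℏ/2

The minimum uncertainty in position is:
Δx_min = ℏ/(2Δp)
Δx_min = (1.055e-34 J·s) / (2 × 7.230e-24 kg·m/s)
Δx_min = 7.293e-12 m = 7.293 pm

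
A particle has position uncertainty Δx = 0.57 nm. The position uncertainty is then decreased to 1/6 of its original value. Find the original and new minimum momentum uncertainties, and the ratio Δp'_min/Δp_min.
Original Δp_min = 9.251 × 10^-26 kg·m/s; new Δp'_min = 5.550 × 10^-25 kg·m/s; ratio Δp'_min/Δp_min = 6.

From the uncertainty principle ΔxΔp ≥ ℏ/2, the minimum momentum uncertainty is Δp_min = ℏ/(2Δx).

Original (Δx = 0.57 nm = 5.700e-10 m):
Δp_min = (1.055e-34 J·s)/(2 × 5.700e-10 m) = 9.251e-26 kg·m/s

When Δx → (1/6)Δx:
Δp'_min = ℏ/(2 × (1/6)Δx) = 6 × ℏ/(2Δx) = 6 × Δp_min
Δp'_min = 6 × 9.251e-26 kg·m/s = 5.550e-25 kg·m/s

Since Δp_min ∝ 1/Δx, when Δx is decreased to 1/6 of its original value, Δp_min increases to 6 times its original value.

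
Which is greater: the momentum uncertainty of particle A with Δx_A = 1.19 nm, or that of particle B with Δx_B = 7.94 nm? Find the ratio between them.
Particle A has the larger minimum momentum uncertainty, by a factor of 6.67.

For each particle, the minimum momentum uncertainty is Δp_min = ℏ/(2Δx):

Particle A: Δp_A = ℏ/(2×1.190e-09 m) = 4.431e-26 kg·m/s
Particle B: Δp_B = ℏ/(2×7.940e-09 m) = 6.641e-27 kg·m/s

Ratio: Δp_A/Δp_B = 6.67

Since Δp_min ∝ 1/Δx, the particle with smaller position uncertainty (A) has larger momentum uncertainty.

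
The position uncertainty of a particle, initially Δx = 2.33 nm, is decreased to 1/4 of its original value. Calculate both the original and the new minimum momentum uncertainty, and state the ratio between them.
Original Δp_min = 2.263 × 10^-26 kg·m/s; new Δp'_min = 9.052 × 10^-26 kg·m/s; ratio Δp'_min/Δp_min = 4.

From the uncertainty principle ΔxΔp ≥ ℏ/2, the minimum momentum uncertainty is Δp_min = ℏ/(2Δx).

Original (Δx = 2.33 nm = 2.330e-09 m):
Δp_min = (1.055e-34 J·s)/(2 × 2.330e-09 m) = 2.263e-26 kg·m/s

When Δx → (1/4)Δx:
Δp'_min = ℏ/(2 × (1/4)Δx) = 4 × ℏ/(2Δx) = 4 × Δp_min
Δp'_min = 4 × 2.263e-26 kg·m/s = 9.052e-26 kg·m/s

Since Δp_min ∝ 1/Δx, when Δx is decreased to 1/4 of its original value, Δp_min increases to 4 times its original value.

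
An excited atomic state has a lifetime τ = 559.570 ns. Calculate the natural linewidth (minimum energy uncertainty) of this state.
588.141 peV

Using the energy-time uncertainty principle:
ΔEΔt ≥ ℏ/2

The lifetime τ represents the time uncertainty Δt.
The natural linewidth (minimum energy uncertainty) is:

ΔE = ℏ/(2τ)
ΔE = (1.055e-34 J·s) / (2 × 5.596e-07 s)
ΔE = 9.423e-29 J = 588.141 peV

This natural linewidth limits the precision of spectroscopic measurements.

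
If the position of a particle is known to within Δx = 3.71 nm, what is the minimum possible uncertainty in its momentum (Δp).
1.421 × 10^-26 kg·m/s

Using the Heisenberg uncertainty principle:
ΔxΔp ≥ ℏ/2

The minimum uncertainty in momentum is:
Δp_min = ℏ/(2Δx)
Δp_min = (1.055e-34 J·s) / (2 × 3.710e-09 m)
Δp_min = 1.421e-26 kg·m/s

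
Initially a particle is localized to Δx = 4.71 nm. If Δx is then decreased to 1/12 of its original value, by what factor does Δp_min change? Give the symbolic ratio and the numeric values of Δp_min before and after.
Original Δp_min = 1.120 × 10^-26 kg·m/s; new Δp'_min = 1.343 × 10^-25 kg·m/s; ratio Δp'_min/Δp_min = 12.

From the uncertainty principle ΔxΔp ≥ ℏ/2, the minimum momentum uncertainty is Δp_min = ℏ/(2Δx).

Original (Δx = 4.71 nm = 4.710e-09 m):
Δp_min = (1.055e-34 J·s)/(2 × 4.710e-09 m) = 1.120e-26 kg·m/s

When Δx → (1/12)Δx:
Δp'_min = ℏ/(2 × (1/12)Δx) = 12 × ℏ/(2Δx) = 12 × Δp_min
Δp'_min = 12 × 1.120e-26 kg·m/s = 1.343e-25 kg·m/s

Since Δp_min ∝ 1/Δx, when Δx is decreased to 1/12 of its original value, Δp_min increases to 12 times its original value.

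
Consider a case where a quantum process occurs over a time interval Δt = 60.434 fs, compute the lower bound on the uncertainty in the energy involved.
5.446 meV

Using the energy-time uncertainty principle:
ΔEΔt ≥ ℏ/2

The minimum uncertainty in energy is:
ΔE_min = ℏ/(2Δt)
ΔE_min = (1.055e-34 J·s) / (2 × 6.043e-14 s)
ΔE_min = 8.725e-22 J = 5.446 meV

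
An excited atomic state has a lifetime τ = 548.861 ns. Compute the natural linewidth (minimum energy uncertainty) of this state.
599.616 peV

Using the energy-time uncertainty principle:
ΔEΔt ≥ ℏ/2

The lifetime τ represents the time uncertainty Δt.
The natural linewidth (minimum energy uncertainty) is:

ΔE = ℏ/(2τ)
ΔE = (1.055e-34 J·s) / (2 × 5.489e-07 s)
ΔE = 9.607e-29 J = 599.616 peV

This natural linewidth limits the precision of spectroscopic measurements.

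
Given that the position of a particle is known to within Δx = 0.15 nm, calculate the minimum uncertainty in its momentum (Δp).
3.515 × 10^-25 kg·m/s

Using the Heisenberg uncertainty principle:
ΔxΔp ≥ ℏ/2

The minimum uncertainty in momentum is:
Δp_min = ℏ/(2Δx)
Δp_min = (1.055e-34 J·s) / (2 × 1.500e-10 m)
Δp_min = 3.515e-25 kg·m/s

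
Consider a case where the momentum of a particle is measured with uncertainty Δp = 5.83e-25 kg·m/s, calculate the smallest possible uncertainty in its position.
90.444 pm

Using the Heisenberg uncertainty principle:
ΔxΔp ≥ ℏ/2

The minimum uncertainty in position is:
Δx_min = ℏ/(2Δp)
Δx_min = (1.055e-34 J·s) / (2 × 5.830e-25 kg·m/s)
Δx_min = 9.044e-11 m = 90.444 pm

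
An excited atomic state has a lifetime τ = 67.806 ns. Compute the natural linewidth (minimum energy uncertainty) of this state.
4.854 neV

Using the energy-time uncertainty principle:
ΔEΔt ≥ ℏ/2

The lifetime τ represents the time uncertainty Δt.
The natural linewidth (minimum energy uncertainty) is:

ΔE = ℏ/(2τ)
ΔE = (1.055e-34 J·s) / (2 × 6.781e-08 s)
ΔE = 7.776e-28 J = 4.854 neV

This natural linewidth limits the precision of spectroscopic measurements.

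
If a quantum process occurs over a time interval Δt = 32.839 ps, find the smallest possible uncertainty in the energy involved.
10.022 μeV

Using the energy-time uncertainty principle:
ΔEΔt ≥ ℏ/2

The minimum uncertainty in energy is:
ΔE_min = ℏ/(2Δt)
ΔE_min = (1.055e-34 J·s) / (2 × 3.284e-11 s)
ΔE_min = 1.606e-24 J = 10.022 μeV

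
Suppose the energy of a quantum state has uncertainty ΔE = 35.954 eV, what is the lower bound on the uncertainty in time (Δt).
9.154 as

Using the energy-time uncertainty principle:
ΔEΔt ≥ ℏ/2

The minimum uncertainty in time is:
Δt_min = ℏ/(2ΔE)
Δt_min = (1.055e-34 J·s) / (2 × 5.760e-18 J)
Δt_min = 9.154e-18 s = 9.154 as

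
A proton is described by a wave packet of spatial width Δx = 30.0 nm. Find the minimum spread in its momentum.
1.758 × 10^-27 kg·m/s

For a wave packet, the spatial width Δx and momentum spread Δp are related by the uncertainty principle:
ΔxΔp ≥ ℏ/2

The minimum momentum spread is:
Δp_min = ℏ/(2Δx)
Δp_min = (1.055e-34 J·s) / (2 × 3.000e-08 m)
Δp_min = 1.758e-27 kg·m/s

A wave packet cannot have both a well-defined position and well-defined momentum.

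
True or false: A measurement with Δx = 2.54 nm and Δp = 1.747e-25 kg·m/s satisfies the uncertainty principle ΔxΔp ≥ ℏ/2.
Yes, it satisfies the uncertainty principle.

Calculate the product ΔxΔp:
ΔxΔp = (2.540e-09 m) × (1.747e-25 kg·m/s)
ΔxΔp = 4.437e-34 J·s

Compare to the minimum allowed value ℏ/2:
ℏ/2 = 5.273e-35 J·s

Since ΔxΔp = 4.437e-34 J·s ≥ 5.273e-35 J·s = ℏ/2,
the measurement satisfies the uncertainty principle.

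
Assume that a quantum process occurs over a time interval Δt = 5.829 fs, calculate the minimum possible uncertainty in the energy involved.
56.460 meV

Using the energy-time uncertainty principle:
ΔEΔt ≥ ℏ/2

The minimum uncertainty in energy is:
ΔE_min = ℏ/(2Δt)
ΔE_min = (1.055e-34 J·s) / (2 × 5.829e-15 s)
ΔE_min = 9.046e-21 J = 56.460 meV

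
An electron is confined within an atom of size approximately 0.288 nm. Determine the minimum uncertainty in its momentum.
1.831 × 10^-25 kg·m/s

Using the Heisenberg uncertainty principle:
ΔxΔp ≥ ℏ/2

With Δx ≈ L = 2.880e-10 m (the confinement size):
Δp_min = ℏ/(2Δx)
Δp_min = (1.055e-34 J·s) / (2 × 2.880e-10 m)
Δp_min = 1.831e-25 kg·m/s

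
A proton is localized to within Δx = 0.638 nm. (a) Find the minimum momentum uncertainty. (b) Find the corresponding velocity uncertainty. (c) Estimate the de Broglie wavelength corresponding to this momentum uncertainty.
(a) Δp_min = 8.265 × 10^-26 kg·m/s
(b) Δv_min = 49.411 m/s
(c) λ_dB = 8.017 nm

Step-by-step:

(a) From the uncertainty principle:
Δp_min = ℏ/(2Δx) = (1.055e-34 J·s)/(2 × 6.380e-10 m) = 8.265e-26 kg·m/s

(b) The velocity uncertainty:
Δv = Δp/m = (8.265e-26 kg·m/s)/(1.673e-27 kg) = 4.941e+01 m/s = 49.411 m/s

(c) The de Broglie wavelength for this momentum:
λ = h/p = (6.626e-34 J·s)/(8.265e-26 kg·m/s) = 8.017e-09 m = 8.017 nm

Note: The de Broglie wavelength is comparable to the localization size, as expected from wave-particle duality.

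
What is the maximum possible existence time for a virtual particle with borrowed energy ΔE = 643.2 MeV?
5.117 × 10^-25 s

Using the energy-time uncertainty principle:
ΔEΔt ≥ ℏ/2

For a virtual particle borrowing energy ΔE, the maximum lifetime is:
Δt_max = ℏ/(2ΔE)

Converting energy:
ΔE = 643.2 MeV = 1.031e-10 J

Δt_max = (1.055e-34 J·s) / (2 × 1.031e-10 J)
Δt_max = 5.117e-25 s = 5.117 × 10^-25 s

Virtual particles with higher borrowed energy exist for shorter times.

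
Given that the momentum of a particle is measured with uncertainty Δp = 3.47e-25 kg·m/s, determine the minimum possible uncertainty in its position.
151.956 pm

Using the Heisenberg uncertainty principle:
ΔxΔp ≥ ℏ/2

The minimum uncertainty in position is:
Δx_min = ℏ/(2Δp)
Δx_min = (1.055e-34 J·s) / (2 × 3.470e-25 kg·m/s)
Δx_min = 1.520e-10 m = 151.956 pm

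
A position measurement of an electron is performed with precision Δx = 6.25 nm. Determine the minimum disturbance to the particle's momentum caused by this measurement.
8.437 × 10^-27 kg·m/s

The uncertainty principle implies that measuring position disturbs momentum:
ΔxΔp ≥ ℏ/2

When we measure position with precision Δx, we necessarily introduce a momentum uncertainty:
Δp ≥ ℏ/(2Δx)
Δp_min = (1.055e-34 J·s) / (2 × 6.250e-09 m)
Δp_min = 8.437e-27 kg·m/s

The more precisely we measure position, the greater the momentum disturbance.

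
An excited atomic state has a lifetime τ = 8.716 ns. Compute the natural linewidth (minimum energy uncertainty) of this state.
37.759 neV

Using the energy-time uncertainty principle:
ΔEΔt ≥ ℏ/2

The lifetime τ represents the time uncertainty Δt.
The natural linewidth (minimum energy uncertainty) is:

ΔE = ℏ/(2τ)
ΔE = (1.055e-34 J·s) / (2 × 8.716e-09 s)
ΔE = 6.050e-27 J = 37.759 neV

This natural linewidth limits the precision of spectroscopic measurements.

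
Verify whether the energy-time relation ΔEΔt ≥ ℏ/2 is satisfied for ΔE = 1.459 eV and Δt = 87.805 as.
No, it violates the uncertainty relation.

Calculate the product ΔEΔt:
ΔE = 1.459 eV = 2.338e-19 J
ΔEΔt = (2.338e-19 J) × (8.781e-17 s)
ΔEΔt = 2.053e-35 J·s

Compare to the minimum allowed value ℏ/2:
ℏ/2 = 5.273e-35 J·s

Since ΔEΔt = 2.053e-35 J·s < 5.273e-35 J·s = ℏ/2,
this violates the uncertainty relation.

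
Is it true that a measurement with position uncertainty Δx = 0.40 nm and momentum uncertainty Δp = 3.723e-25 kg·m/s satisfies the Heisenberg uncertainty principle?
Yes, it satisfies the uncertainty principle.

Calculate the product ΔxΔp:
ΔxΔp = (4.000e-10 m) × (3.723e-25 kg·m/s)
ΔxΔp = 1.489e-34 J·s

Compare to the minimum allowed value ℏ/2:
ℏ/2 = 5.273e-35 J·s

Since ΔxΔp = 1.489e-34 J·s ≥ 5.273e-35 J·s = ℏ/2,
the measurement satisfies the uncertainty principle.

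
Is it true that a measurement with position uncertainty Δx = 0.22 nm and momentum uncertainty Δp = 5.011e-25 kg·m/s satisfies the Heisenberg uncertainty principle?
Yes, it satisfies the uncertainty principle.

Calculate the product ΔxΔp:
ΔxΔp = (2.200e-10 m) × (5.011e-25 kg·m/s)
ΔxΔp = 1.102e-34 J·s

Compare to the minimum allowed value ℏ/2:
ℏ/2 = 5.273e-35 J·s

Since ΔxΔp = 1.102e-34 J·s ≥ 5.273e-35 J·s = ℏ/2,
the measurement satisfies the uncertainty principle.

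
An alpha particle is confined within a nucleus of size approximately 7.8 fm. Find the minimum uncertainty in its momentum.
6.760 × 10^-21 kg·m/s

Using the Heisenberg uncertainty principle:
ΔxΔp ≥ ℏ/2

With Δx ≈ L = 7.800e-15 m (the confinement size):
Δp_min = ℏ/(2Δx)
Δp_min = (1.055e-34 J·s) / (2 × 7.800e-15 m)
Δp_min = 6.760e-21 kg·m/s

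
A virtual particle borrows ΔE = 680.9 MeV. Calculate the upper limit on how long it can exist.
4.833 × 10^-25 s

Using the energy-time uncertainty principle:
ΔEΔt ≥ ℏ/2

For a virtual particle borrowing energy ΔE, the maximum lifetime is:
Δt_max = ℏ/(2ΔE)

Converting energy:
ΔE = 680.9 MeV = 1.091e-10 J

Δt_max = (1.055e-34 J·s) / (2 × 1.091e-10 J)
Δt_max = 4.833e-25 s = 4.833 × 10^-25 s

Virtual particles with higher borrowed energy exist for shorter times.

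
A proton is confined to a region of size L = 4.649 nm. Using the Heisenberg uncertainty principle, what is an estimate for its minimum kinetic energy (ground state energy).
240.013 neV

Using the uncertainty principle to estimate ground state energy:

1. The position uncertainty is approximately the confinement size:
   Δx ≈ L = 4.649e-09 m

2. From ΔxΔp ≥ ℏ/2, the minimum momentum uncertainty is:
   Δp ≈ ℏ/(2L) = 1.134e-26 kg·m/s

3. The kinetic energy is approximately:
   KE ≈ (Δp)²/(2m) = (1.134e-26)²/(2 × 1.673e-27 kg)
   KE ≈ 3.845e-26 J = 240.013 neV

This is an order-of-magnitude estimate of the ground state energy.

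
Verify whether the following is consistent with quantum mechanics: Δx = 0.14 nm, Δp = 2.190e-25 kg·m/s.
No, it violates the uncertainty principle (impossible measurement).

Calculate the product ΔxΔp:
ΔxΔp = (1.400e-10 m) × (2.190e-25 kg·m/s)
ΔxΔp = 3.066e-35 J·s

Compare to the minimum allowed value ℏ/2:
ℏ/2 = 5.273e-35 J·s

Since ΔxΔp = 3.066e-35 J·s < 5.273e-35 J·s = ℏ/2,
the measurement violates the uncertainty principle.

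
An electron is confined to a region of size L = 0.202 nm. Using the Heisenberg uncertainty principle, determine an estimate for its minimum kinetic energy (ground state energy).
233.432 meV

Using the uncertainty principle to estimate ground state energy:

1. The position uncertainty is approximately the confinement size:
   Δx ≈ L = 2.020e-10 m

2. From ΔxΔp ≥ ℏ/2, the minimum momentum uncertainty is:
   Δp ≈ ℏ/(2L) = 2.610e-25 kg·m/s

3. The kinetic energy is approximately:
   KE ≈ (Δp)²/(2m) = (2.610e-25)²/(2 × 9.109e-31 kg)
   KE ≈ 3.740e-20 J = 233.432 meV

This is an order-of-magnitude estimate of the ground state energy.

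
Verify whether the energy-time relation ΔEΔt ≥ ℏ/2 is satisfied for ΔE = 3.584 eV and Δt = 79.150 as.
No, it violates the uncertainty relation.

Calculate the product ΔEΔt:
ΔE = 3.584 eV = 5.742e-19 J
ΔEΔt = (5.742e-19 J) × (7.915e-17 s)
ΔEΔt = 4.545e-35 J·s

Compare to the minimum allowed value ℏ/2:
ℏ/2 = 5.273e-35 J·s

Since ΔEΔt = 4.545e-35 J·s < 5.273e-35 J·s = ℏ/2,
this violates the uncertainty relation.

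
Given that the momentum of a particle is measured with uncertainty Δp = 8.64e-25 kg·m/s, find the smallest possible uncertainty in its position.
61.028 pm

Using the Heisenberg uncertainty principle:
ΔxΔp ≥ ℏ/2

The minimum uncertainty in position is:
Δx_min = ℏ/(2Δp)
Δx_min = (1.055e-34 J·s) / (2 × 8.640e-25 kg·m/s)
Δx_min = 6.103e-11 m = 61.028 pm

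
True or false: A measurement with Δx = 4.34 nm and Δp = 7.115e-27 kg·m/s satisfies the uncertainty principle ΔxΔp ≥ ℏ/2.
No, it violates the uncertainty principle (impossible measurement).

Calculate the product ΔxΔp:
ΔxΔp = (4.340e-09 m) × (7.115e-27 kg·m/s)
ΔxΔp = 3.088e-35 J·s

Compare to the minimum allowed value ℏ/2:
ℏ/2 = 5.273e-35 J·s

Since ΔxΔp = 3.088e-35 J·s < 5.273e-35 J·s = ℏ/2,
the measurement violates the uncertainty principle.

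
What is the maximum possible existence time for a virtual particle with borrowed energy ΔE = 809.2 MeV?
4.067 × 10^-25 s

Using the energy-time uncertainty principle:
ΔEΔt ≥ ℏ/2

For a virtual particle borrowing energy ΔE, the maximum lifetime is:
Δt_max = ℏ/(2ΔE)

Converting energy:
ΔE = 809.2 MeV = 1.296e-10 J

Δt_max = (1.055e-34 J·s) / (2 × 1.296e-10 J)
Δt_max = 4.067e-25 s = 4.067 × 10^-25 s

Virtual particles with higher borrowed energy exist for shorter times.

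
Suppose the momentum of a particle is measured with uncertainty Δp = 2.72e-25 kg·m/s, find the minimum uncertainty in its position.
193.855 pm

Using the Heisenberg uncertainty principle:
ΔxΔp ≥ ℏ/2

The minimum uncertainty in position is:
Δx_min = ℏ/(2Δp)
Δx_min = (1.055e-34 J·s) / (2 × 2.720e-25 kg·m/s)
Δx_min = 1.939e-10 m = 193.855 pm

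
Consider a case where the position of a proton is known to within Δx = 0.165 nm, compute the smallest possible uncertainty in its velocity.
191.058 m/s

Using the Heisenberg uncertainty principle and Δp = mΔv:
ΔxΔp ≥ ℏ/2
Δx(mΔv) ≥ ℏ/2

The minimum uncertainty in velocity is:
Δv_min = ℏ/(2mΔx)
Δv_min = (1.055e-34 J·s) / (2 × 1.673e-27 kg × 1.650e-10 m)
Δv_min = 1.911e+02 m/s = 191.058 m/s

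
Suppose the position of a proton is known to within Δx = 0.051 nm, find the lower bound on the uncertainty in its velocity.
618.128 m/s

Using the Heisenberg uncertainty principle and Δp = mΔv:
ΔxΔp ≥ ℏ/2
Δx(mΔv) ≥ ℏ/2

The minimum uncertainty in velocity is:
Δv_min = ℏ/(2mΔx)
Δv_min = (1.055e-34 J·s) / (2 × 1.673e-27 kg × 5.100e-11 m)
Δv_min = 6.181e+02 m/s = 618.128 m/s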